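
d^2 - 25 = (d - 5)*(d + 5)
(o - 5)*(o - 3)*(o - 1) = o^3 - 9*o^2 + 23*o - 15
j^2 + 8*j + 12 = (j + 2)*(j + 6)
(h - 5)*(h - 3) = h^2 - 8*h + 15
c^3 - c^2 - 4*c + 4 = (c - 2)*(c - 1)*(c + 2)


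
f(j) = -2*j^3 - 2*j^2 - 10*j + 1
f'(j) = -6*j^2 - 4*j - 10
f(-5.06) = 259.50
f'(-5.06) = -143.38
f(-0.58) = 6.52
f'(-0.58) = -9.70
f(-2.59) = 48.23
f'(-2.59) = -39.89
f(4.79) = -312.59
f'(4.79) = -166.82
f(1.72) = -32.29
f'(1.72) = -34.63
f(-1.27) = 14.57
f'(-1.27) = -14.60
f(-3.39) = 89.83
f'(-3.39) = -65.39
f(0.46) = -4.22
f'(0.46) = -13.11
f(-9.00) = 1387.00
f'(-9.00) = -460.00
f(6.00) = -563.00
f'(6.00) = -250.00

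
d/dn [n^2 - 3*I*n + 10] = 2*n - 3*I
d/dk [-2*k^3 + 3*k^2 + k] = -6*k^2 + 6*k + 1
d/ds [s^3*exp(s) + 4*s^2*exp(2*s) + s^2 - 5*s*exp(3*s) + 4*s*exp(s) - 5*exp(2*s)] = s^3*exp(s) + 8*s^2*exp(2*s) + 3*s^2*exp(s) - 15*s*exp(3*s) + 8*s*exp(2*s) + 4*s*exp(s) + 2*s - 5*exp(3*s) - 10*exp(2*s) + 4*exp(s)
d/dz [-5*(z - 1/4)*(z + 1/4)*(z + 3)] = -15*z^2 - 30*z + 5/16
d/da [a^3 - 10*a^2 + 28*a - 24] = 3*a^2 - 20*a + 28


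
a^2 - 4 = (a - 2)*(a + 2)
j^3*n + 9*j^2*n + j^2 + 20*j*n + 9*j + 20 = (j + 4)*(j + 5)*(j*n + 1)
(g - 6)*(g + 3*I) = g^2 - 6*g + 3*I*g - 18*I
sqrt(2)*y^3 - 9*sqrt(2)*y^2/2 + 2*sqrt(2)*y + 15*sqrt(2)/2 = (y - 3)*(y - 5/2)*(sqrt(2)*y + sqrt(2))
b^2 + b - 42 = (b - 6)*(b + 7)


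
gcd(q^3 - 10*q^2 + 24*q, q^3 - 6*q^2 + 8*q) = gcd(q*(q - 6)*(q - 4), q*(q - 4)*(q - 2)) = q^2 - 4*q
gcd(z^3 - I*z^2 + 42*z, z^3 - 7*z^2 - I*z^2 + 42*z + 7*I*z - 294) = z^2 - I*z + 42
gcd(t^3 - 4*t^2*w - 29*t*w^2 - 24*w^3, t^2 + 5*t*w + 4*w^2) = t + w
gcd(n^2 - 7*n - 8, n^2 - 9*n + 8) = n - 8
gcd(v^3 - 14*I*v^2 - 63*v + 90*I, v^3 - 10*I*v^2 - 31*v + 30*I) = v^2 - 8*I*v - 15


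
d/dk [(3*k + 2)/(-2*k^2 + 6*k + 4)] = k*(3*k + 4)/(2*(k^4 - 6*k^3 + 5*k^2 + 12*k + 4))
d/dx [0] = 0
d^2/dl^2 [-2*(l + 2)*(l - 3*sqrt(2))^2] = -12*l - 8 + 24*sqrt(2)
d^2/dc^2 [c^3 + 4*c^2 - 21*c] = 6*c + 8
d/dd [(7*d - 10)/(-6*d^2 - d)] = 2*(21*d^2 - 60*d - 5)/(d^2*(36*d^2 + 12*d + 1))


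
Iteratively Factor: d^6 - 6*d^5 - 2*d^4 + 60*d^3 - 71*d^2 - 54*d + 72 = (d - 4)*(d^5 - 2*d^4 - 10*d^3 + 20*d^2 + 9*d - 18) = (d - 4)*(d + 3)*(d^4 - 5*d^3 + 5*d^2 + 5*d - 6) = (d - 4)*(d + 1)*(d + 3)*(d^3 - 6*d^2 + 11*d - 6) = (d - 4)*(d - 1)*(d + 1)*(d + 3)*(d^2 - 5*d + 6) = (d - 4)*(d - 2)*(d - 1)*(d + 1)*(d + 3)*(d - 3)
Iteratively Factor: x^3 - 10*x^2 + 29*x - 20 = (x - 1)*(x^2 - 9*x + 20) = (x - 5)*(x - 1)*(x - 4)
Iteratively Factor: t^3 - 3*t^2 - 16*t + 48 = (t - 4)*(t^2 + t - 12) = (t - 4)*(t + 4)*(t - 3)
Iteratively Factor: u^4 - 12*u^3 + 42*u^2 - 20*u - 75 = (u - 5)*(u^3 - 7*u^2 + 7*u + 15) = (u - 5)^2*(u^2 - 2*u - 3) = (u - 5)^2*(u - 3)*(u + 1)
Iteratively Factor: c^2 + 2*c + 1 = (c + 1)*(c + 1)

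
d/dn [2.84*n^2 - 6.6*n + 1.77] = 5.68*n - 6.6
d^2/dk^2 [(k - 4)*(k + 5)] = 2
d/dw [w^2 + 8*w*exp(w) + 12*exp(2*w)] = 8*w*exp(w) + 2*w + 24*exp(2*w) + 8*exp(w)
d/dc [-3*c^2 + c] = 1 - 6*c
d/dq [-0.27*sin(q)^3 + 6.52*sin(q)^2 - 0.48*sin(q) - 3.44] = (-0.81*sin(q)^2 + 13.04*sin(q) - 0.48)*cos(q)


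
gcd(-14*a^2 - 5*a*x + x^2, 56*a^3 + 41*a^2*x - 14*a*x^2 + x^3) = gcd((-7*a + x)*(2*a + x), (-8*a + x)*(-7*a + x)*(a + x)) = -7*a + x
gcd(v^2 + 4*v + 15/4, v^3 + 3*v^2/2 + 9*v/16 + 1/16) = 1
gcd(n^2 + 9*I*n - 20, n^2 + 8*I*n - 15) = n + 5*I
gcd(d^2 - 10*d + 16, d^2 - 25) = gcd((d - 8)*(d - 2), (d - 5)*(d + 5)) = 1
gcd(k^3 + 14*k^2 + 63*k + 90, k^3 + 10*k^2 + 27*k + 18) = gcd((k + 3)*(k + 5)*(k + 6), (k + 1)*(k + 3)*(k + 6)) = k^2 + 9*k + 18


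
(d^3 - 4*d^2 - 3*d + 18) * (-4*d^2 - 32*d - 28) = -4*d^5 - 16*d^4 + 112*d^3 + 136*d^2 - 492*d - 504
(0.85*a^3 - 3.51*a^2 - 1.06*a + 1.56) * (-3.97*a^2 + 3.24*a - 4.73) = -3.3745*a^5 + 16.6887*a^4 - 11.1847*a^3 + 6.9747*a^2 + 10.0682*a - 7.3788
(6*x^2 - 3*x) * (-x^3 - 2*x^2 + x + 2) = -6*x^5 - 9*x^4 + 12*x^3 + 9*x^2 - 6*x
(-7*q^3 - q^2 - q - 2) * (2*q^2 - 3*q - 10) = -14*q^5 + 19*q^4 + 71*q^3 + 9*q^2 + 16*q + 20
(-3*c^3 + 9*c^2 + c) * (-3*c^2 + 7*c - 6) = 9*c^5 - 48*c^4 + 78*c^3 - 47*c^2 - 6*c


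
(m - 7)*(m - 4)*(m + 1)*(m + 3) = m^4 - 7*m^3 - 13*m^2 + 79*m + 84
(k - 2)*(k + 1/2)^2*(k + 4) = k^4 + 3*k^3 - 23*k^2/4 - 15*k/2 - 2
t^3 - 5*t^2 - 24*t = t*(t - 8)*(t + 3)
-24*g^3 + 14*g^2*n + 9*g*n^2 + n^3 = (-g + n)*(4*g + n)*(6*g + n)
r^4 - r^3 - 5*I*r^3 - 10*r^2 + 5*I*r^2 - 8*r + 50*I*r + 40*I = (r - 4)*(r + 1)*(r + 2)*(r - 5*I)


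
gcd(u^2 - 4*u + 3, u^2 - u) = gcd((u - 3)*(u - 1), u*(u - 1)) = u - 1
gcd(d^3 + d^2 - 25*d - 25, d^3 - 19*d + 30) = d + 5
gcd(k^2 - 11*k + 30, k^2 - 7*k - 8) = 1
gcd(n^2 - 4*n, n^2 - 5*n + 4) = n - 4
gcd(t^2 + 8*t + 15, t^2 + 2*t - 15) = t + 5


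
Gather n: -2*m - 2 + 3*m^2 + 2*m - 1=3*m^2 - 3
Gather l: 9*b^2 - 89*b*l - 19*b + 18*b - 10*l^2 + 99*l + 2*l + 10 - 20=9*b^2 - b - 10*l^2 + l*(101 - 89*b) - 10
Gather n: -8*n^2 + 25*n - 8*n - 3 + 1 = -8*n^2 + 17*n - 2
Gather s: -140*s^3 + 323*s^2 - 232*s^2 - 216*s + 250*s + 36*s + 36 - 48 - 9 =-140*s^3 + 91*s^2 + 70*s - 21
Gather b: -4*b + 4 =4 - 4*b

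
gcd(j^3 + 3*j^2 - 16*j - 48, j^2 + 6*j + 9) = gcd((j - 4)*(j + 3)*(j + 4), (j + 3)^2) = j + 3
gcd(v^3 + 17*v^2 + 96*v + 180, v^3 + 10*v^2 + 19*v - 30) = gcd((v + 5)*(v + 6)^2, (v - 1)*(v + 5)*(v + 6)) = v^2 + 11*v + 30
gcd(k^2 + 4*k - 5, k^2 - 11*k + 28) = 1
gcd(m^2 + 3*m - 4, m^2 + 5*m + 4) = m + 4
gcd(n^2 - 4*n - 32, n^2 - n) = 1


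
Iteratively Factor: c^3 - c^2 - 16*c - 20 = (c + 2)*(c^2 - 3*c - 10) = (c + 2)^2*(c - 5)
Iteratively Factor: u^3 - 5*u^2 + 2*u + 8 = (u - 4)*(u^2 - u - 2) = (u - 4)*(u + 1)*(u - 2)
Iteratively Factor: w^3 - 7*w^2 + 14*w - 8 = (w - 4)*(w^2 - 3*w + 2) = (w - 4)*(w - 1)*(w - 2)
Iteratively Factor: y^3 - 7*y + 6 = (y - 1)*(y^2 + y - 6) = (y - 2)*(y - 1)*(y + 3)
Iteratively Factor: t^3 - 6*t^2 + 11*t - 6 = (t - 2)*(t^2 - 4*t + 3) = (t - 3)*(t - 2)*(t - 1)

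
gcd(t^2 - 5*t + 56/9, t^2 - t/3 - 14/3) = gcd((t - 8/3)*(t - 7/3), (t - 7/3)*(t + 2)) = t - 7/3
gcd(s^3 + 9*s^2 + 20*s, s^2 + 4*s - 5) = s + 5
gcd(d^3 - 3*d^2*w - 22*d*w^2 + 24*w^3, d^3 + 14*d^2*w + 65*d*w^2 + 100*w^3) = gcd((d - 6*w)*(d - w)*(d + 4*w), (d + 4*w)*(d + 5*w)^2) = d + 4*w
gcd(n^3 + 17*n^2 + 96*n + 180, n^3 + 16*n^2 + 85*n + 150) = n^2 + 11*n + 30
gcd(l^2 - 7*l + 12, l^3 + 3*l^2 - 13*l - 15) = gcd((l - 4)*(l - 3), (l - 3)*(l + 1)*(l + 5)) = l - 3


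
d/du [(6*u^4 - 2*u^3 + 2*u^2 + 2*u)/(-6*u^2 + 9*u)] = 2*(-12*u^3 + 29*u^2 - 6*u + 5)/(3*(4*u^2 - 12*u + 9))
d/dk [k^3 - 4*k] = 3*k^2 - 4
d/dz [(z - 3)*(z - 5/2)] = 2*z - 11/2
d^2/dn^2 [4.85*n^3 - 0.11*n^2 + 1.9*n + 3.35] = 29.1*n - 0.22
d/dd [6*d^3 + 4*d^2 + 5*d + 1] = 18*d^2 + 8*d + 5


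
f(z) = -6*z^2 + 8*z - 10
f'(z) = 8 - 12*z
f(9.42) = -467.06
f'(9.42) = -105.04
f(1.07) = -8.31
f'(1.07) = -4.84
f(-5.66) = -247.49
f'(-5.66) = 75.92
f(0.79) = -7.42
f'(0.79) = -1.48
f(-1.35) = -31.74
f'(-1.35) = 24.20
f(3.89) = -69.67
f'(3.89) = -38.68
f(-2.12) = -53.93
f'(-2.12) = 33.44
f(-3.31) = -102.22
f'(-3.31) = 47.72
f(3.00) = -40.00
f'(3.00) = -28.00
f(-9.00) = -568.00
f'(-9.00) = 116.00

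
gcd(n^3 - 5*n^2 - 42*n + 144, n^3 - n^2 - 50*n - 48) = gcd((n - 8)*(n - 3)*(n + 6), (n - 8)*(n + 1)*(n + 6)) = n^2 - 2*n - 48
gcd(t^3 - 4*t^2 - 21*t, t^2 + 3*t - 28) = 1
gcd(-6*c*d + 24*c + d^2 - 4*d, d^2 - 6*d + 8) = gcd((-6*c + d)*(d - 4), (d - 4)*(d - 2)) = d - 4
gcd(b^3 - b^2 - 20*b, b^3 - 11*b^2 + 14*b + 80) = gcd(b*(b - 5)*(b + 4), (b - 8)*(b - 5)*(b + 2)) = b - 5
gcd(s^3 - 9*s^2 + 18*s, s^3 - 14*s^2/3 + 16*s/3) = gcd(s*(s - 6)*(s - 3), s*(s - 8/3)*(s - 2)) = s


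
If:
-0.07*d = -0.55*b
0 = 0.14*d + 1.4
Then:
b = -1.27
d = -10.00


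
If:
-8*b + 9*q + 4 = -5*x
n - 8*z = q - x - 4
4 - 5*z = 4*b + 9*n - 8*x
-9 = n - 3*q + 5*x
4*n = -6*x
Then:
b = 31031/5680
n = -873/710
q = 2809/710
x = 291/355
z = -13/284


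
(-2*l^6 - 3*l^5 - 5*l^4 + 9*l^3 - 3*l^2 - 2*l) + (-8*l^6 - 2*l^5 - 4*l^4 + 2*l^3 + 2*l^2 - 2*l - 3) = -10*l^6 - 5*l^5 - 9*l^4 + 11*l^3 - l^2 - 4*l - 3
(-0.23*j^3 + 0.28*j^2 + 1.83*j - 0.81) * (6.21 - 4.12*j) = 0.9476*j^4 - 2.5819*j^3 - 5.8008*j^2 + 14.7015*j - 5.0301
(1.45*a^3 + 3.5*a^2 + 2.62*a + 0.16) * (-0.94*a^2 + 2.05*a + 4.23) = -1.363*a^5 - 0.3175*a^4 + 10.8457*a^3 + 20.0256*a^2 + 11.4106*a + 0.6768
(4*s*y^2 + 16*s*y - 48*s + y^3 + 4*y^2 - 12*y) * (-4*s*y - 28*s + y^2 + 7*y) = -16*s^2*y^3 - 176*s^2*y^2 - 256*s^2*y + 1344*s^2 + y^5 + 11*y^4 + 16*y^3 - 84*y^2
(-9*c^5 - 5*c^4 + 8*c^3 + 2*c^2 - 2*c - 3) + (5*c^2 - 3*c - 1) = -9*c^5 - 5*c^4 + 8*c^3 + 7*c^2 - 5*c - 4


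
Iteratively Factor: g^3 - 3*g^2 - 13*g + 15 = (g - 1)*(g^2 - 2*g - 15) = (g - 5)*(g - 1)*(g + 3)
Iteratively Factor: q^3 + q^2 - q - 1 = (q + 1)*(q^2 - 1) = (q - 1)*(q + 1)*(q + 1)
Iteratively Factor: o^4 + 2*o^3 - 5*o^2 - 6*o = (o + 1)*(o^3 + o^2 - 6*o) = (o + 1)*(o + 3)*(o^2 - 2*o) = (o - 2)*(o + 1)*(o + 3)*(o)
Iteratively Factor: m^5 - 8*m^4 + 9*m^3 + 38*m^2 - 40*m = (m)*(m^4 - 8*m^3 + 9*m^2 + 38*m - 40) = m*(m + 2)*(m^3 - 10*m^2 + 29*m - 20) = m*(m - 5)*(m + 2)*(m^2 - 5*m + 4) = m*(m - 5)*(m - 1)*(m + 2)*(m - 4)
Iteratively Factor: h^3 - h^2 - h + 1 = (h - 1)*(h^2 - 1) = (h - 1)*(h + 1)*(h - 1)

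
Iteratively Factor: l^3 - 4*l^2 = (l - 4)*(l^2) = l*(l - 4)*(l)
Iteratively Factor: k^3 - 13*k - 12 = (k + 1)*(k^2 - k - 12) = (k + 1)*(k + 3)*(k - 4)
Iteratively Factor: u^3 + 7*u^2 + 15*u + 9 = (u + 3)*(u^2 + 4*u + 3) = (u + 1)*(u + 3)*(u + 3)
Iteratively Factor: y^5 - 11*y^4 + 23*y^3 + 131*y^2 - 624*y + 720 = (y + 4)*(y^4 - 15*y^3 + 83*y^2 - 201*y + 180) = (y - 4)*(y + 4)*(y^3 - 11*y^2 + 39*y - 45) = (y - 4)*(y - 3)*(y + 4)*(y^2 - 8*y + 15) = (y - 4)*(y - 3)^2*(y + 4)*(y - 5)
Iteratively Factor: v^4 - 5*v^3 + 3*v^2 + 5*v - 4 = (v - 1)*(v^3 - 4*v^2 - v + 4) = (v - 1)*(v + 1)*(v^2 - 5*v + 4) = (v - 1)^2*(v + 1)*(v - 4)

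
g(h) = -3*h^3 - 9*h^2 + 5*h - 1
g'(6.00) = -427.00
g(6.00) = -943.00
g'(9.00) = -886.00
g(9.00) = -2872.00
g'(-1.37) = 12.77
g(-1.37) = -17.03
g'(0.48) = -5.71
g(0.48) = -1.01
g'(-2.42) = -4.15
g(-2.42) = -23.29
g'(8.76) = -843.32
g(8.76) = -2664.50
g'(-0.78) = 13.56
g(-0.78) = -8.95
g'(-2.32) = -1.68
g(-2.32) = -23.58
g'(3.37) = -157.87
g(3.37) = -201.18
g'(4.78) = -286.68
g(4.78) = -510.38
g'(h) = -9*h^2 - 18*h + 5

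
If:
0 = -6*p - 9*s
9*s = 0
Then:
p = 0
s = 0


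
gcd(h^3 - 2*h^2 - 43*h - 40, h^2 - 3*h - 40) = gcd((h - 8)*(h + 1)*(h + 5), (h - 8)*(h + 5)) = h^2 - 3*h - 40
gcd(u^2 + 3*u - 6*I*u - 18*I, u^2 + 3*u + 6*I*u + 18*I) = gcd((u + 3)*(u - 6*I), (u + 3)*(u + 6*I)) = u + 3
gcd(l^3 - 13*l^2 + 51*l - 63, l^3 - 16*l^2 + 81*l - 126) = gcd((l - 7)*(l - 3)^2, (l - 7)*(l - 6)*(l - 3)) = l^2 - 10*l + 21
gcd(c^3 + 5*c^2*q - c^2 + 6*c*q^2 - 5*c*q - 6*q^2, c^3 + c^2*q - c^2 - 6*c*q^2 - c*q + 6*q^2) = c^2 + 3*c*q - c - 3*q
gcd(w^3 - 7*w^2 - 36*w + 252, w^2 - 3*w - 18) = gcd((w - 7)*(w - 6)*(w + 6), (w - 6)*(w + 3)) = w - 6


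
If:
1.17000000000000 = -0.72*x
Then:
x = -1.62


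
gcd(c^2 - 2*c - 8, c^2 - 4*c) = c - 4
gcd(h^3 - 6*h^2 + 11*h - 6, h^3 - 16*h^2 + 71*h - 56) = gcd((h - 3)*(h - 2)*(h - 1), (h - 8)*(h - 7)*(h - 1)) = h - 1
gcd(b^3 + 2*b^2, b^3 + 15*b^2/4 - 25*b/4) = b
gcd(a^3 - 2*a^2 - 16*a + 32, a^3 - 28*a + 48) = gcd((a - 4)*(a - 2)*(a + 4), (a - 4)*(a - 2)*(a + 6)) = a^2 - 6*a + 8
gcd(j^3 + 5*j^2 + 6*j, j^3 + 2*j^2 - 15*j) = j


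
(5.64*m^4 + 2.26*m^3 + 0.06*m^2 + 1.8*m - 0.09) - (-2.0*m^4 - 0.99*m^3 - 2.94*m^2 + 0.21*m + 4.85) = 7.64*m^4 + 3.25*m^3 + 3.0*m^2 + 1.59*m - 4.94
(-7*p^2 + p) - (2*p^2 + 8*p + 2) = -9*p^2 - 7*p - 2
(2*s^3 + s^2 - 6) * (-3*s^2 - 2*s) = -6*s^5 - 7*s^4 - 2*s^3 + 18*s^2 + 12*s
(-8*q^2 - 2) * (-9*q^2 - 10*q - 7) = 72*q^4 + 80*q^3 + 74*q^2 + 20*q + 14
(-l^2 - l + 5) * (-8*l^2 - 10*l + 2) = 8*l^4 + 18*l^3 - 32*l^2 - 52*l + 10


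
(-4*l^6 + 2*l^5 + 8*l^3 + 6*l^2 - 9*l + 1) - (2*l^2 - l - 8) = -4*l^6 + 2*l^5 + 8*l^3 + 4*l^2 - 8*l + 9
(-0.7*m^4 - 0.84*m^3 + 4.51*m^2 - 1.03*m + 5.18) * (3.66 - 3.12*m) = 2.184*m^5 + 0.0588000000000002*m^4 - 17.1456*m^3 + 19.7202*m^2 - 19.9314*m + 18.9588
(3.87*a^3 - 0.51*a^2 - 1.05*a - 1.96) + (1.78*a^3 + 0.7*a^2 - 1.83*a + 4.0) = 5.65*a^3 + 0.19*a^2 - 2.88*a + 2.04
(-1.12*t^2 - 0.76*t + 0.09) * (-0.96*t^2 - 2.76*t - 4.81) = 1.0752*t^4 + 3.8208*t^3 + 7.3984*t^2 + 3.4072*t - 0.4329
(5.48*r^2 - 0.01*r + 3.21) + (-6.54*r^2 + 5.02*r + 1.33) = -1.06*r^2 + 5.01*r + 4.54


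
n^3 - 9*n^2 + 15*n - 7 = (n - 7)*(n - 1)^2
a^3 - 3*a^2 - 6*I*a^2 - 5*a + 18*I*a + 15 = (a - 3)*(a - 5*I)*(a - I)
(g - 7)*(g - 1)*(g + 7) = g^3 - g^2 - 49*g + 49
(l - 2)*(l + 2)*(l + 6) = l^3 + 6*l^2 - 4*l - 24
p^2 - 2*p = p*(p - 2)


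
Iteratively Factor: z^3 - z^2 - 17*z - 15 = (z - 5)*(z^2 + 4*z + 3) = (z - 5)*(z + 1)*(z + 3)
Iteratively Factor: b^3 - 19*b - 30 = (b - 5)*(b^2 + 5*b + 6) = (b - 5)*(b + 3)*(b + 2)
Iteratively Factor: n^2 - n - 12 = (n - 4)*(n + 3)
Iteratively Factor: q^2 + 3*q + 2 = (q + 2)*(q + 1)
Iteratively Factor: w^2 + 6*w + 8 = (w + 2)*(w + 4)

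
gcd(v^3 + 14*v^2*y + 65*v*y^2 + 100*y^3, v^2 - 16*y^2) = v + 4*y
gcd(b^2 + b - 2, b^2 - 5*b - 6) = 1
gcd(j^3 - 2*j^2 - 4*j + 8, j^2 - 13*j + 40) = 1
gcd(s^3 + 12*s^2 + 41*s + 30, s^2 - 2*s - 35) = s + 5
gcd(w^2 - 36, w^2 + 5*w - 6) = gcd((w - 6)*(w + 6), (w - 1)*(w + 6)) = w + 6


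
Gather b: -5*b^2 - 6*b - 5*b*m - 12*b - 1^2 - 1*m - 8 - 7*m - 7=-5*b^2 + b*(-5*m - 18) - 8*m - 16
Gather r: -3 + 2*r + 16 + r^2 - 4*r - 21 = r^2 - 2*r - 8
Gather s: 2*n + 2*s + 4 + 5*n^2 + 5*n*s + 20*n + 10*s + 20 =5*n^2 + 22*n + s*(5*n + 12) + 24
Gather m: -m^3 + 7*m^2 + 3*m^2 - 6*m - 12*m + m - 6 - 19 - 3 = -m^3 + 10*m^2 - 17*m - 28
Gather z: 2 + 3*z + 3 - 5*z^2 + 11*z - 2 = -5*z^2 + 14*z + 3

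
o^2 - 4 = (o - 2)*(o + 2)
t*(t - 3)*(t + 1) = t^3 - 2*t^2 - 3*t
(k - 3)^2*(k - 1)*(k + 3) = k^4 - 4*k^3 - 6*k^2 + 36*k - 27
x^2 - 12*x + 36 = (x - 6)^2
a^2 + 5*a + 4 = (a + 1)*(a + 4)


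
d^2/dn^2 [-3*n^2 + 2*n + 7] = -6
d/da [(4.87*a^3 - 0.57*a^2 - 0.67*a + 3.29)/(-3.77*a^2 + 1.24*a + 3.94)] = (-18.3599*a^4 + 12.0776*a^3 + 54.3307*a^2 + 20.315*a - 6.7194)/(14.2129*a^4 - 9.3496*a^3 - 28.17*a^2 + 9.7712*a + 15.5236)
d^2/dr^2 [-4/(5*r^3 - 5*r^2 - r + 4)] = 8*(5*(3*r - 1)*(5*r^3 - 5*r^2 - r + 4) - (-15*r^2 + 10*r + 1)^2)/(5*r^3 - 5*r^2 - r + 4)^3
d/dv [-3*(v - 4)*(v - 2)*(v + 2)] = -9*v^2 + 24*v + 12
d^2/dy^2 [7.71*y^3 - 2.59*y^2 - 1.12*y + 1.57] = 46.26*y - 5.18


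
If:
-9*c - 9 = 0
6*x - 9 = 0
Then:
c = -1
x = 3/2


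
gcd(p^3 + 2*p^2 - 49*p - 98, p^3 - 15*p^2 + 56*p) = p - 7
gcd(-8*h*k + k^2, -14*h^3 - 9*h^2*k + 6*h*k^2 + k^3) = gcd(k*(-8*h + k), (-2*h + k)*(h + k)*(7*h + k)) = 1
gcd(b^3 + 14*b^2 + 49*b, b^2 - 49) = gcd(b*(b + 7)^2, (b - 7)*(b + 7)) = b + 7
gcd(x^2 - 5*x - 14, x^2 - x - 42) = x - 7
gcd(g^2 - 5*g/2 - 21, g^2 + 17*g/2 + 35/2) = g + 7/2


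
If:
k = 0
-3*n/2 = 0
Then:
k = 0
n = 0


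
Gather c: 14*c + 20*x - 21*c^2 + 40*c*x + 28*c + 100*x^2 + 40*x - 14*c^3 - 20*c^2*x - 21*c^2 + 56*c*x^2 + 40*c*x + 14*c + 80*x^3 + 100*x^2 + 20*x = -14*c^3 + c^2*(-20*x - 42) + c*(56*x^2 + 80*x + 56) + 80*x^3 + 200*x^2 + 80*x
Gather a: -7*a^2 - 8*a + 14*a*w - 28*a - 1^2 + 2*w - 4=-7*a^2 + a*(14*w - 36) + 2*w - 5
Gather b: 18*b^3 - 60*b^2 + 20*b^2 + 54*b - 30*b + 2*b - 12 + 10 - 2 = 18*b^3 - 40*b^2 + 26*b - 4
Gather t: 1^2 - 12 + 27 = 16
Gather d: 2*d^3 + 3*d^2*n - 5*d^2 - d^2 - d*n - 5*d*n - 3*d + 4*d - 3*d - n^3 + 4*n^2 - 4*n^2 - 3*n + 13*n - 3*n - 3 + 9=2*d^3 + d^2*(3*n - 6) + d*(-6*n - 2) - n^3 + 7*n + 6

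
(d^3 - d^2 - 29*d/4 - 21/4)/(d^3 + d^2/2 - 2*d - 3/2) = (4*d^2 - 8*d - 21)/(2*(2*d^2 - d - 3))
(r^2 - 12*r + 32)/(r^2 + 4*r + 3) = (r^2 - 12*r + 32)/(r^2 + 4*r + 3)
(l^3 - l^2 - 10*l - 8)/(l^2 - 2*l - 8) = l + 1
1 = 1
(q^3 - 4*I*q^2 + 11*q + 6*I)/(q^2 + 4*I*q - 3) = (q^2 - 5*I*q + 6)/(q + 3*I)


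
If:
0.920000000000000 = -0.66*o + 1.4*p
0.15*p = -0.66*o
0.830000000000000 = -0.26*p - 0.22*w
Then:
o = -0.13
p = 0.59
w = -4.47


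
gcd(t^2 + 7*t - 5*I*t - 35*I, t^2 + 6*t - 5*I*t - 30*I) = t - 5*I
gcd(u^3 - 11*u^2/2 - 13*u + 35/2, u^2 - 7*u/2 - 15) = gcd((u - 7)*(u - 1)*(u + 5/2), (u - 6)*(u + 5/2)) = u + 5/2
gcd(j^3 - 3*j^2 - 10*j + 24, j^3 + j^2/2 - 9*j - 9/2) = j + 3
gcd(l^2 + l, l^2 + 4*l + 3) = l + 1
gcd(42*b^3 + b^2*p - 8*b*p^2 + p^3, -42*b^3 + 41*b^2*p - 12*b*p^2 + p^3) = 21*b^2 - 10*b*p + p^2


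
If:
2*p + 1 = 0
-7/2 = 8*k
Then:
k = -7/16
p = -1/2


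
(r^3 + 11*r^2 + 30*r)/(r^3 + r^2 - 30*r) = (r + 5)/(r - 5)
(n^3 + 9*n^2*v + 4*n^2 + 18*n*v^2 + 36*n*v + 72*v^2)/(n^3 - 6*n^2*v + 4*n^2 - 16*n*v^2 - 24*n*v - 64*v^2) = (-n^2 - 9*n*v - 18*v^2)/(-n^2 + 6*n*v + 16*v^2)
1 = 1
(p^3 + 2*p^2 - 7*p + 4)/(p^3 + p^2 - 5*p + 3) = (p + 4)/(p + 3)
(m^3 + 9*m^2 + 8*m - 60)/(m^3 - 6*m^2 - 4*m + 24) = (m^2 + 11*m + 30)/(m^2 - 4*m - 12)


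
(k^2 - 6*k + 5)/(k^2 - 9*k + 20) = (k - 1)/(k - 4)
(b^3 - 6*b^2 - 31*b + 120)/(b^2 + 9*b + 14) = (b^3 - 6*b^2 - 31*b + 120)/(b^2 + 9*b + 14)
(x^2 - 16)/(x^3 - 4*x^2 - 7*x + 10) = (x^2 - 16)/(x^3 - 4*x^2 - 7*x + 10)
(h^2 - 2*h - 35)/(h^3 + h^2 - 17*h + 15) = (h - 7)/(h^2 - 4*h + 3)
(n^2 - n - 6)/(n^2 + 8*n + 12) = (n - 3)/(n + 6)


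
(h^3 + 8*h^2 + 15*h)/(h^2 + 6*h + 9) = h*(h + 5)/(h + 3)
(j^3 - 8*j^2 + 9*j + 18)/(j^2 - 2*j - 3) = j - 6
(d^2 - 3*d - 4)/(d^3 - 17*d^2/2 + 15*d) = 2*(d^2 - 3*d - 4)/(d*(2*d^2 - 17*d + 30))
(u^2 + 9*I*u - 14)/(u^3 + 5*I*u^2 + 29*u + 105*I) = (u + 2*I)/(u^2 - 2*I*u + 15)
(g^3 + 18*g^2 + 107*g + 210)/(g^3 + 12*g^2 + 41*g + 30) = (g + 7)/(g + 1)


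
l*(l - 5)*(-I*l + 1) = -I*l^3 + l^2 + 5*I*l^2 - 5*l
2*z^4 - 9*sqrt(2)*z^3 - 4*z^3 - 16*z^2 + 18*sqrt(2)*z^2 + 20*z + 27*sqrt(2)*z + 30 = (z - 3)*(z - 5*sqrt(2))*(sqrt(2)*z + 1)*(sqrt(2)*z + sqrt(2))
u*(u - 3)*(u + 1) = u^3 - 2*u^2 - 3*u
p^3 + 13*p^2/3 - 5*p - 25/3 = (p - 5/3)*(p + 1)*(p + 5)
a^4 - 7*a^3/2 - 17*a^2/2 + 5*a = a*(a - 5)*(a - 1/2)*(a + 2)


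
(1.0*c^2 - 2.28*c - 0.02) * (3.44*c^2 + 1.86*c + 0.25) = 3.44*c^4 - 5.9832*c^3 - 4.0596*c^2 - 0.6072*c - 0.005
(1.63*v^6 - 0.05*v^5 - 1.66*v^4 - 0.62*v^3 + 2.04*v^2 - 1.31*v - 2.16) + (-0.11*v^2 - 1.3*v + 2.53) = 1.63*v^6 - 0.05*v^5 - 1.66*v^4 - 0.62*v^3 + 1.93*v^2 - 2.61*v + 0.37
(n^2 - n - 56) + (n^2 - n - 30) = 2*n^2 - 2*n - 86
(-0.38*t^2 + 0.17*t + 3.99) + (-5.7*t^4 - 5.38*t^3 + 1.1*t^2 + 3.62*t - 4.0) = -5.7*t^4 - 5.38*t^3 + 0.72*t^2 + 3.79*t - 0.00999999999999979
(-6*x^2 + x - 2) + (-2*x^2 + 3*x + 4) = -8*x^2 + 4*x + 2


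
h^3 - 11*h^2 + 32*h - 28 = (h - 7)*(h - 2)^2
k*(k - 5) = k^2 - 5*k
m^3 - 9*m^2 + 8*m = m*(m - 8)*(m - 1)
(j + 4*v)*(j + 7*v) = j^2 + 11*j*v + 28*v^2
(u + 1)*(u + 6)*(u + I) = u^3 + 7*u^2 + I*u^2 + 6*u + 7*I*u + 6*I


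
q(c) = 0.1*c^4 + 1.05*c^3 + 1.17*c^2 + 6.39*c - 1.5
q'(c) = 0.4*c^3 + 3.15*c^2 + 2.34*c + 6.39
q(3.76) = 114.87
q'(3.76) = 80.98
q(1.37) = 12.50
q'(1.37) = 16.54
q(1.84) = 21.91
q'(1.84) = 23.85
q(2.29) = 34.63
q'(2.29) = 33.07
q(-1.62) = -12.56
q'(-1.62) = 9.17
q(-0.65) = -5.43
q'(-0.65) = 6.09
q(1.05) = 7.84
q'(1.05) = 12.78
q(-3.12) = -32.46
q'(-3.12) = 17.60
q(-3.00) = -30.39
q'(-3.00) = 16.92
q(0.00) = -1.50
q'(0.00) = 6.39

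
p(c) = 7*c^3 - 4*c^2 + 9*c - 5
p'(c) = 21*c^2 - 8*c + 9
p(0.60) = 0.47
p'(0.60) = 11.76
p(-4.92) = -979.77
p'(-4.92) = 556.69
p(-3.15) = -291.83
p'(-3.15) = 242.57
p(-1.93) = -87.59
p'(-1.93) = 102.66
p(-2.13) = -109.96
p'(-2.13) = 121.31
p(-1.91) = -85.56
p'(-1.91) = 100.89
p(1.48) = 22.25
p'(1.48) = 43.16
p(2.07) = 58.58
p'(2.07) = 82.42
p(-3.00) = -257.00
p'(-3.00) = 222.00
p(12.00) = 11623.00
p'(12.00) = 2937.00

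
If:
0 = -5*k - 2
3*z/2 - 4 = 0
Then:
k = -2/5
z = 8/3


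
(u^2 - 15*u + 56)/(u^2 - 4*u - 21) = (u - 8)/(u + 3)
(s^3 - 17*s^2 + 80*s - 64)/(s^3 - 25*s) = (s^3 - 17*s^2 + 80*s - 64)/(s*(s^2 - 25))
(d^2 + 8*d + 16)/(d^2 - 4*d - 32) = (d + 4)/(d - 8)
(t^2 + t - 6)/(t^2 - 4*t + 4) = (t + 3)/(t - 2)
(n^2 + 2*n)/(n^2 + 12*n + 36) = n*(n + 2)/(n^2 + 12*n + 36)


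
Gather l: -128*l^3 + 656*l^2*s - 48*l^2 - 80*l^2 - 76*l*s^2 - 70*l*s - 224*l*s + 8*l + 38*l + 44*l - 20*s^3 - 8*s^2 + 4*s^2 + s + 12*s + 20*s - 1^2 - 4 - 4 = -128*l^3 + l^2*(656*s - 128) + l*(-76*s^2 - 294*s + 90) - 20*s^3 - 4*s^2 + 33*s - 9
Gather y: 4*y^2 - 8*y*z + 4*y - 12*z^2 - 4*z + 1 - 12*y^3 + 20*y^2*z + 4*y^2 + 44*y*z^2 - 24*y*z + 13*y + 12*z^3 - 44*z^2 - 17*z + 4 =-12*y^3 + y^2*(20*z + 8) + y*(44*z^2 - 32*z + 17) + 12*z^3 - 56*z^2 - 21*z + 5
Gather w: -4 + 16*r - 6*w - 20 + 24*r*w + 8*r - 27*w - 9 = 24*r + w*(24*r - 33) - 33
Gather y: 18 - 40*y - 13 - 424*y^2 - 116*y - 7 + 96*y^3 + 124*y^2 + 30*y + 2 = 96*y^3 - 300*y^2 - 126*y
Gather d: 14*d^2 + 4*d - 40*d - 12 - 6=14*d^2 - 36*d - 18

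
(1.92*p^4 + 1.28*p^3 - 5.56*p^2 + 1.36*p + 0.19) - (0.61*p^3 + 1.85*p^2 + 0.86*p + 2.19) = 1.92*p^4 + 0.67*p^3 - 7.41*p^2 + 0.5*p - 2.0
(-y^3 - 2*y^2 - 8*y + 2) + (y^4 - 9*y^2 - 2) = y^4 - y^3 - 11*y^2 - 8*y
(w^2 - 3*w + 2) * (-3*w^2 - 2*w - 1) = -3*w^4 + 7*w^3 - w^2 - w - 2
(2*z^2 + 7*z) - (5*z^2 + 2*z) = -3*z^2 + 5*z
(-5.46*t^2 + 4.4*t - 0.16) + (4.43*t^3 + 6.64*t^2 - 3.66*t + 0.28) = 4.43*t^3 + 1.18*t^2 + 0.74*t + 0.12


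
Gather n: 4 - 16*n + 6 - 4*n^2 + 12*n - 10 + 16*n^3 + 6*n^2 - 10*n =16*n^3 + 2*n^2 - 14*n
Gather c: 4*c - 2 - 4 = 4*c - 6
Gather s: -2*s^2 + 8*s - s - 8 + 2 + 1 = -2*s^2 + 7*s - 5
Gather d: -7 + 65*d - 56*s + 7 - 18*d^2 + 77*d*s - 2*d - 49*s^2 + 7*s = -18*d^2 + d*(77*s + 63) - 49*s^2 - 49*s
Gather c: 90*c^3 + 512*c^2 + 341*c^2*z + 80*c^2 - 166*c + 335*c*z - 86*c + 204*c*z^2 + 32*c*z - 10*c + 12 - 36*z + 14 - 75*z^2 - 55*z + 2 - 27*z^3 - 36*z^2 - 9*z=90*c^3 + c^2*(341*z + 592) + c*(204*z^2 + 367*z - 262) - 27*z^3 - 111*z^2 - 100*z + 28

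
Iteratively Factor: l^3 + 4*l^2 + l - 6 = (l + 2)*(l^2 + 2*l - 3) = (l + 2)*(l + 3)*(l - 1)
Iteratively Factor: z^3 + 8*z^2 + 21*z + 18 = (z + 3)*(z^2 + 5*z + 6) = (z + 2)*(z + 3)*(z + 3)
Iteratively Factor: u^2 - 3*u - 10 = (u - 5)*(u + 2)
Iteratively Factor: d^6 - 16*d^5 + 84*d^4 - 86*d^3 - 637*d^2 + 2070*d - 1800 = (d - 5)*(d^5 - 11*d^4 + 29*d^3 + 59*d^2 - 342*d + 360) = (d - 5)*(d - 3)*(d^4 - 8*d^3 + 5*d^2 + 74*d - 120) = (d - 5)^2*(d - 3)*(d^3 - 3*d^2 - 10*d + 24) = (d - 5)^2*(d - 3)*(d + 3)*(d^2 - 6*d + 8) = (d - 5)^2*(d - 3)*(d - 2)*(d + 3)*(d - 4)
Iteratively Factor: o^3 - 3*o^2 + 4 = (o + 1)*(o^2 - 4*o + 4) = (o - 2)*(o + 1)*(o - 2)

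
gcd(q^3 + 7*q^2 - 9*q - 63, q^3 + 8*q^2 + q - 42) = q^2 + 10*q + 21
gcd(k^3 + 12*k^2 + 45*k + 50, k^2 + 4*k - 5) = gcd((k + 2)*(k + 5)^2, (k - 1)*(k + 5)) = k + 5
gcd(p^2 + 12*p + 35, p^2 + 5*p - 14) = p + 7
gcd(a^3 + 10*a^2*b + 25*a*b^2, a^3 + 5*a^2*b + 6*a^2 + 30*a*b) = a^2 + 5*a*b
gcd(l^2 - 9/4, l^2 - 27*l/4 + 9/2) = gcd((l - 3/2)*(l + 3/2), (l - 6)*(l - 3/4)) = 1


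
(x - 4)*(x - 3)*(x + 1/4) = x^3 - 27*x^2/4 + 41*x/4 + 3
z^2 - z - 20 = (z - 5)*(z + 4)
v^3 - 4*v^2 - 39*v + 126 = (v - 7)*(v - 3)*(v + 6)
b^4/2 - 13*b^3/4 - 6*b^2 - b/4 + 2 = (b/2 + 1/2)*(b - 8)*(b - 1/2)*(b + 1)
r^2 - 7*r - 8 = (r - 8)*(r + 1)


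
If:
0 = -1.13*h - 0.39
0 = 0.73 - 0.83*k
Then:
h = -0.35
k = 0.88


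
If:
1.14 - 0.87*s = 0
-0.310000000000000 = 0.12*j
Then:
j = -2.58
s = 1.31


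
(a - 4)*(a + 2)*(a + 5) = a^3 + 3*a^2 - 18*a - 40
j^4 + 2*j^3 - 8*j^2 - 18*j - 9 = (j - 3)*(j + 1)^2*(j + 3)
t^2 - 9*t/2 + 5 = (t - 5/2)*(t - 2)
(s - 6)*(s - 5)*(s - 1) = s^3 - 12*s^2 + 41*s - 30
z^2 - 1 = (z - 1)*(z + 1)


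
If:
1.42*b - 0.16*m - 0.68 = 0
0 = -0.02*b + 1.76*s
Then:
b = 88.0*s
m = 781.0*s - 4.25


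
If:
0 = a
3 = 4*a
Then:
No Solution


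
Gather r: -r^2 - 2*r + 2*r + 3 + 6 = 9 - r^2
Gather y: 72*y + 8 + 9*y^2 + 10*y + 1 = 9*y^2 + 82*y + 9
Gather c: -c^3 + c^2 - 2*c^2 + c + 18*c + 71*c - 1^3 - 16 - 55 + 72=-c^3 - c^2 + 90*c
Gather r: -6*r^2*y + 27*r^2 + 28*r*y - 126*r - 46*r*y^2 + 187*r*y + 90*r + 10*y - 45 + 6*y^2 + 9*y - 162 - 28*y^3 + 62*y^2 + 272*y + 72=r^2*(27 - 6*y) + r*(-46*y^2 + 215*y - 36) - 28*y^3 + 68*y^2 + 291*y - 135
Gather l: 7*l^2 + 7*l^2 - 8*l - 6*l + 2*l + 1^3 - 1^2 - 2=14*l^2 - 12*l - 2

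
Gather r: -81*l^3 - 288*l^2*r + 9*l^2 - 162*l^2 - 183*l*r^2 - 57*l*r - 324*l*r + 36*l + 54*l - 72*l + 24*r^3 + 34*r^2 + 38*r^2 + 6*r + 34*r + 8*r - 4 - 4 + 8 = -81*l^3 - 153*l^2 + 18*l + 24*r^3 + r^2*(72 - 183*l) + r*(-288*l^2 - 381*l + 48)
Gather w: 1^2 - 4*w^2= 1 - 4*w^2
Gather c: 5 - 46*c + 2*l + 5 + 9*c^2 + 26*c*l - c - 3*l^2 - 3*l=9*c^2 + c*(26*l - 47) - 3*l^2 - l + 10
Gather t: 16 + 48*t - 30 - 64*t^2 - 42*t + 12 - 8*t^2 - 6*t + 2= -72*t^2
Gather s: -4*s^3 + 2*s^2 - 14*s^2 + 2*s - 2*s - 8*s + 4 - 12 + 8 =-4*s^3 - 12*s^2 - 8*s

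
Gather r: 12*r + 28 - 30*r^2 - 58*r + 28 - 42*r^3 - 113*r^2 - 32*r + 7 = -42*r^3 - 143*r^2 - 78*r + 63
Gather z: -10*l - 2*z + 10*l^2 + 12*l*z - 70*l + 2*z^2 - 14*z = 10*l^2 - 80*l + 2*z^2 + z*(12*l - 16)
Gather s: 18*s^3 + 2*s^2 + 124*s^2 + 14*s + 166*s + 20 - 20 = 18*s^3 + 126*s^2 + 180*s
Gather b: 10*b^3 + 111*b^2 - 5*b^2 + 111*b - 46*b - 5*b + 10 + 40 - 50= 10*b^3 + 106*b^2 + 60*b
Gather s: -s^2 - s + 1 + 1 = -s^2 - s + 2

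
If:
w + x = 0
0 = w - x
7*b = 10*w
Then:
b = 0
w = 0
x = 0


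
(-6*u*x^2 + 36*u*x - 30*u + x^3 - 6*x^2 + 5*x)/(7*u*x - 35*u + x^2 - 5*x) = (-6*u*x + 6*u + x^2 - x)/(7*u + x)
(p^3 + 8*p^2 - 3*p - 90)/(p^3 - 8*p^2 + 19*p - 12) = (p^2 + 11*p + 30)/(p^2 - 5*p + 4)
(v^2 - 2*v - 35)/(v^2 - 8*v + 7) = (v + 5)/(v - 1)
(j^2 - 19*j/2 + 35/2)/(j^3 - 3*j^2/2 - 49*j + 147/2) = (2*j - 5)/(2*j^2 + 11*j - 21)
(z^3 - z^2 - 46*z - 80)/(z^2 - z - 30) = (z^2 - 6*z - 16)/(z - 6)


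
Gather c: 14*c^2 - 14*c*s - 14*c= 14*c^2 + c*(-14*s - 14)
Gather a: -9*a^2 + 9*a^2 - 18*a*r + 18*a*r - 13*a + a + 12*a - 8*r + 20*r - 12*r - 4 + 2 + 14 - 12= 0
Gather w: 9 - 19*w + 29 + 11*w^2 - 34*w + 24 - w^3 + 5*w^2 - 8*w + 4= -w^3 + 16*w^2 - 61*w + 66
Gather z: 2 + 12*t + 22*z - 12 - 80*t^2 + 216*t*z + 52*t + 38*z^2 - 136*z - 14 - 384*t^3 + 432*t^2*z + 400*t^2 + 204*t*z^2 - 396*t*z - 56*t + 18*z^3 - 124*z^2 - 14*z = -384*t^3 + 320*t^2 + 8*t + 18*z^3 + z^2*(204*t - 86) + z*(432*t^2 - 180*t - 128) - 24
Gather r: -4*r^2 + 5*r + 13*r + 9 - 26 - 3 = -4*r^2 + 18*r - 20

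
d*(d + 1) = d^2 + d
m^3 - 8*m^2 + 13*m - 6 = (m - 6)*(m - 1)^2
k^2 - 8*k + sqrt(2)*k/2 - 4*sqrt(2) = (k - 8)*(k + sqrt(2)/2)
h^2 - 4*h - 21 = (h - 7)*(h + 3)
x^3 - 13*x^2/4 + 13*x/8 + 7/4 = (x - 2)*(x - 7/4)*(x + 1/2)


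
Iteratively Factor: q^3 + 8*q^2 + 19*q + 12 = (q + 1)*(q^2 + 7*q + 12) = (q + 1)*(q + 3)*(q + 4)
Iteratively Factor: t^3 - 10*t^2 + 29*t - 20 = (t - 5)*(t^2 - 5*t + 4) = (t - 5)*(t - 1)*(t - 4)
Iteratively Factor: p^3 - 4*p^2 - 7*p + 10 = (p + 2)*(p^2 - 6*p + 5) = (p - 1)*(p + 2)*(p - 5)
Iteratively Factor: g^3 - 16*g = (g - 4)*(g^2 + 4*g) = (g - 4)*(g + 4)*(g)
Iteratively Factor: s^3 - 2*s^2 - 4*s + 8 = (s + 2)*(s^2 - 4*s + 4) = (s - 2)*(s + 2)*(s - 2)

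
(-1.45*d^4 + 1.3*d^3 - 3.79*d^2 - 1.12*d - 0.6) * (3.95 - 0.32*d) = 0.464*d^5 - 6.1435*d^4 + 6.3478*d^3 - 14.6121*d^2 - 4.232*d - 2.37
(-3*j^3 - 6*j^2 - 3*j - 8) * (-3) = 9*j^3 + 18*j^2 + 9*j + 24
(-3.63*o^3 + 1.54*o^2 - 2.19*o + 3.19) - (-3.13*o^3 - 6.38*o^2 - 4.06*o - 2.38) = -0.5*o^3 + 7.92*o^2 + 1.87*o + 5.57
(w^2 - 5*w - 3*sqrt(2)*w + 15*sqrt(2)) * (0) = 0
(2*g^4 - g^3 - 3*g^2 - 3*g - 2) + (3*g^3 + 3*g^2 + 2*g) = 2*g^4 + 2*g^3 - g - 2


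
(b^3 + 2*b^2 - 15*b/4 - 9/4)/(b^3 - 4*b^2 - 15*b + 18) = (b^2 - b - 3/4)/(b^2 - 7*b + 6)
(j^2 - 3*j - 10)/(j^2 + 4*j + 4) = (j - 5)/(j + 2)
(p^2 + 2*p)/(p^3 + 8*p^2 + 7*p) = (p + 2)/(p^2 + 8*p + 7)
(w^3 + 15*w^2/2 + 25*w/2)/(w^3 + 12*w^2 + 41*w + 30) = w*(2*w + 5)/(2*(w^2 + 7*w + 6))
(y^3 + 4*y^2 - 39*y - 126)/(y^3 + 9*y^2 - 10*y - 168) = (y^2 - 3*y - 18)/(y^2 + 2*y - 24)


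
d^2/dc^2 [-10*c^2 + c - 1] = -20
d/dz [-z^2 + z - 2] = 1 - 2*z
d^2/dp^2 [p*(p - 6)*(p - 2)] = 6*p - 16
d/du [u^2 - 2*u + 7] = 2*u - 2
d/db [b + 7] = 1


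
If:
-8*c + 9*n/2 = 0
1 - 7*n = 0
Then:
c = 9/112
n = 1/7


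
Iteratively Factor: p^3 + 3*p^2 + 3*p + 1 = (p + 1)*(p^2 + 2*p + 1) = (p + 1)^2*(p + 1)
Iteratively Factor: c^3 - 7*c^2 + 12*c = (c - 3)*(c^2 - 4*c) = (c - 4)*(c - 3)*(c)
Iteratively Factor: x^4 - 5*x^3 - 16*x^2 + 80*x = (x - 4)*(x^3 - x^2 - 20*x) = (x - 5)*(x - 4)*(x^2 + 4*x) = (x - 5)*(x - 4)*(x + 4)*(x)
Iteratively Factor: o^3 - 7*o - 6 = (o - 3)*(o^2 + 3*o + 2) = (o - 3)*(o + 1)*(o + 2)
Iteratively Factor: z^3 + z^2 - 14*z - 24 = (z + 3)*(z^2 - 2*z - 8) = (z + 2)*(z + 3)*(z - 4)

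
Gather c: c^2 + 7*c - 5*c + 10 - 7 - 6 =c^2 + 2*c - 3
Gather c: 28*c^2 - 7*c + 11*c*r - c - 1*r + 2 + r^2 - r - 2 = 28*c^2 + c*(11*r - 8) + r^2 - 2*r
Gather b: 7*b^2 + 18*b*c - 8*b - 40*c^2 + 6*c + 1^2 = 7*b^2 + b*(18*c - 8) - 40*c^2 + 6*c + 1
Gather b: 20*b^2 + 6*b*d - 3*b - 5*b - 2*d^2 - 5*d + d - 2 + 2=20*b^2 + b*(6*d - 8) - 2*d^2 - 4*d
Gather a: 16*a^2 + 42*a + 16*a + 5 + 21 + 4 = 16*a^2 + 58*a + 30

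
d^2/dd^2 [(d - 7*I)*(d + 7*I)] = 2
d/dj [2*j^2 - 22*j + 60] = 4*j - 22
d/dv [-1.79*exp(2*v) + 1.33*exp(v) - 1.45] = (1.33 - 3.58*exp(v))*exp(v)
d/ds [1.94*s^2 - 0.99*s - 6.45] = 3.88*s - 0.99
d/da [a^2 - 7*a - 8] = 2*a - 7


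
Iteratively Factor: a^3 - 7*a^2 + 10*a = (a - 5)*(a^2 - 2*a) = a*(a - 5)*(a - 2)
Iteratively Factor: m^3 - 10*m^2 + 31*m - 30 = (m - 3)*(m^2 - 7*m + 10) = (m - 3)*(m - 2)*(m - 5)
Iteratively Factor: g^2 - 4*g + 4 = (g - 2)*(g - 2)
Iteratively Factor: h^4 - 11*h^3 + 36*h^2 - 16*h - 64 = (h - 4)*(h^3 - 7*h^2 + 8*h + 16) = (h - 4)^2*(h^2 - 3*h - 4) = (h - 4)^2*(h + 1)*(h - 4)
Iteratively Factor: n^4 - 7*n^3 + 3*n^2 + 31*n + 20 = (n + 1)*(n^3 - 8*n^2 + 11*n + 20) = (n + 1)^2*(n^2 - 9*n + 20) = (n - 4)*(n + 1)^2*(n - 5)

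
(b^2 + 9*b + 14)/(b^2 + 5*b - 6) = (b^2 + 9*b + 14)/(b^2 + 5*b - 6)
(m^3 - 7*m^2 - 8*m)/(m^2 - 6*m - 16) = m*(m + 1)/(m + 2)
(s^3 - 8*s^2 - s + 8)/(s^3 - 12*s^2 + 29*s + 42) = (s^2 - 9*s + 8)/(s^2 - 13*s + 42)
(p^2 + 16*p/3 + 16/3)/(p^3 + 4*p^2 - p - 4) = (p + 4/3)/(p^2 - 1)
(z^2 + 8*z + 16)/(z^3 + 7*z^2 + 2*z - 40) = (z + 4)/(z^2 + 3*z - 10)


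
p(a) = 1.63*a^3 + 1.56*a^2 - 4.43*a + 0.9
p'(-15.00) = 1049.02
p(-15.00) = -5082.90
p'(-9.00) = 363.58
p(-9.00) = -1021.14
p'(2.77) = 41.73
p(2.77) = 35.24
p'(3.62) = 70.94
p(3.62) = 82.63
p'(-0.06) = -4.60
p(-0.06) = 1.17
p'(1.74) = 15.80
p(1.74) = 6.50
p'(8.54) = 378.85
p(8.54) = 1092.06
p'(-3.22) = 36.23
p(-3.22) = -23.08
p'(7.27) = 276.70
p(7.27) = 677.46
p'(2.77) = 41.73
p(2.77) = 35.24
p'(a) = 4.89*a^2 + 3.12*a - 4.43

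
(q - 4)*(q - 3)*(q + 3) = q^3 - 4*q^2 - 9*q + 36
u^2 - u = u*(u - 1)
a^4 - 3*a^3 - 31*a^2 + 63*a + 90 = (a - 6)*(a - 3)*(a + 1)*(a + 5)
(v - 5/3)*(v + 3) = v^2 + 4*v/3 - 5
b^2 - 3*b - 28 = (b - 7)*(b + 4)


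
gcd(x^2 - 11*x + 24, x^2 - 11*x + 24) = x^2 - 11*x + 24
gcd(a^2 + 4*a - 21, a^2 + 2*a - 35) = a + 7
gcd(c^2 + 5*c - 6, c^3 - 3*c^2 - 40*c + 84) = c + 6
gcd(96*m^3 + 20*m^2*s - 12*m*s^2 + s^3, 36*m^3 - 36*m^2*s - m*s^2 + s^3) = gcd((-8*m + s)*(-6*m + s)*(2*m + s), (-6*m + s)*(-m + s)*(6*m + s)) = -6*m + s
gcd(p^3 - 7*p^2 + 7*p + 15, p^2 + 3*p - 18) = p - 3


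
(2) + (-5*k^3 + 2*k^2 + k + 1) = -5*k^3 + 2*k^2 + k + 3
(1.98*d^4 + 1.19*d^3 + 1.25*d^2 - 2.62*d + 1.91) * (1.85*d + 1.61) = 3.663*d^5 + 5.3893*d^4 + 4.2284*d^3 - 2.8345*d^2 - 0.6847*d + 3.0751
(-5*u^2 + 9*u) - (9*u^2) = -14*u^2 + 9*u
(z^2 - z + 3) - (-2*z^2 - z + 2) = 3*z^2 + 1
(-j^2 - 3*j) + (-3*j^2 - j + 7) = -4*j^2 - 4*j + 7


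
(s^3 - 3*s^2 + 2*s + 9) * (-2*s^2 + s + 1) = -2*s^5 + 7*s^4 - 6*s^3 - 19*s^2 + 11*s + 9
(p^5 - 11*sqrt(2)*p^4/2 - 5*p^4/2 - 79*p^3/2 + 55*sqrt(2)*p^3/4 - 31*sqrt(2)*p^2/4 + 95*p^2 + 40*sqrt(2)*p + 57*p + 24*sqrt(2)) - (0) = p^5 - 11*sqrt(2)*p^4/2 - 5*p^4/2 - 79*p^3/2 + 55*sqrt(2)*p^3/4 - 31*sqrt(2)*p^2/4 + 95*p^2 + 40*sqrt(2)*p + 57*p + 24*sqrt(2)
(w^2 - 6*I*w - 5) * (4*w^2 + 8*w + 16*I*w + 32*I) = 4*w^4 + 8*w^3 - 8*I*w^3 + 76*w^2 - 16*I*w^2 + 152*w - 80*I*w - 160*I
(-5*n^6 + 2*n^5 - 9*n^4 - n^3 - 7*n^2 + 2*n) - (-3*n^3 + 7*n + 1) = -5*n^6 + 2*n^5 - 9*n^4 + 2*n^3 - 7*n^2 - 5*n - 1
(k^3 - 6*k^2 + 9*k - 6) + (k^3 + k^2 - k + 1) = 2*k^3 - 5*k^2 + 8*k - 5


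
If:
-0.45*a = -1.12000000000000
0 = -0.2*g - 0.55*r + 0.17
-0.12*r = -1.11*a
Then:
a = 2.49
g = -62.46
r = 23.02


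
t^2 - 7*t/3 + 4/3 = (t - 4/3)*(t - 1)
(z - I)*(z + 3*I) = z^2 + 2*I*z + 3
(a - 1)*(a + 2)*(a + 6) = a^3 + 7*a^2 + 4*a - 12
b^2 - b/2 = b*(b - 1/2)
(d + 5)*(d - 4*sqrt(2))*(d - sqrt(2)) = d^3 - 5*sqrt(2)*d^2 + 5*d^2 - 25*sqrt(2)*d + 8*d + 40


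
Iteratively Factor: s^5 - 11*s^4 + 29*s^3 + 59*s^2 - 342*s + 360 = (s - 4)*(s^4 - 7*s^3 + s^2 + 63*s - 90) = (s - 5)*(s - 4)*(s^3 - 2*s^2 - 9*s + 18) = (s - 5)*(s - 4)*(s - 3)*(s^2 + s - 6) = (s - 5)*(s - 4)*(s - 3)*(s + 3)*(s - 2)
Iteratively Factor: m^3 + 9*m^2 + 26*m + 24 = (m + 3)*(m^2 + 6*m + 8) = (m + 2)*(m + 3)*(m + 4)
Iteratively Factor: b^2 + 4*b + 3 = (b + 3)*(b + 1)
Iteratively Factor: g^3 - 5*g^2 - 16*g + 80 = (g - 4)*(g^2 - g - 20) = (g - 5)*(g - 4)*(g + 4)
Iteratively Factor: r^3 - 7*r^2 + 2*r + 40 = (r - 5)*(r^2 - 2*r - 8) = (r - 5)*(r + 2)*(r - 4)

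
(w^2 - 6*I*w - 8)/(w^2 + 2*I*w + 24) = (w - 2*I)/(w + 6*I)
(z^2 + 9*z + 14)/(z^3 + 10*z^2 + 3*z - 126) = (z + 2)/(z^2 + 3*z - 18)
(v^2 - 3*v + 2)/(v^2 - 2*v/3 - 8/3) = 3*(v - 1)/(3*v + 4)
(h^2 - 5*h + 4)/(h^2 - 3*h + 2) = (h - 4)/(h - 2)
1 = 1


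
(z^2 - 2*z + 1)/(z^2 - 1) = (z - 1)/(z + 1)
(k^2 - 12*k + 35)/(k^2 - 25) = (k - 7)/(k + 5)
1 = 1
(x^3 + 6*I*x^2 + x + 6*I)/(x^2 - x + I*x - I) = (x^2 + 5*I*x + 6)/(x - 1)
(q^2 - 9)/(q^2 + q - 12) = (q + 3)/(q + 4)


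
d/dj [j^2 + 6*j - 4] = 2*j + 6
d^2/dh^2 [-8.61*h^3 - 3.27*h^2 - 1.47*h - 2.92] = -51.66*h - 6.54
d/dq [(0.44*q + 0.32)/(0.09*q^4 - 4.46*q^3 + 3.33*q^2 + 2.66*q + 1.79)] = (-0.1188*q^4 + 3.8096*q^3 + 2.8164*q^2 - 2.1312*q - 0.0636000000000001)/(0.0081*q^8 - 0.8028*q^7 + 20.491*q^6 - 29.2248*q^5 - 12.3161*q^4 + 1.7488*q^3 + 18.997*q^2 + 9.5228*q + 3.2041)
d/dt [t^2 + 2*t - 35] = 2*t + 2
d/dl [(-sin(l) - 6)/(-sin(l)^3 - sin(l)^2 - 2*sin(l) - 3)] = -(2*sin(l)^3 + 19*sin(l)^2 + 12*sin(l) + 9)*cos(l)/(sin(l)^3 + sin(l)^2 + 2*sin(l) + 3)^2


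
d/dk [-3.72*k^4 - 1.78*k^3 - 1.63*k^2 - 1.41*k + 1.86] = -14.88*k^3 - 5.34*k^2 - 3.26*k - 1.41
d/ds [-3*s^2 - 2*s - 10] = -6*s - 2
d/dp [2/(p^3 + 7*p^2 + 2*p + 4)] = 2*(-3*p^2 - 14*p - 2)/(p^3 + 7*p^2 + 2*p + 4)^2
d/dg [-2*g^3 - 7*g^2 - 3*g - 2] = -6*g^2 - 14*g - 3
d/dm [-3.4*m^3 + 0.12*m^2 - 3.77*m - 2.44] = -10.2*m^2 + 0.24*m - 3.77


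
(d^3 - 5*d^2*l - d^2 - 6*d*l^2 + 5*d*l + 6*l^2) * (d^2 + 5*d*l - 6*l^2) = d^5 - d^4 - 37*d^3*l^2 + 37*d^2*l^2 + 36*d*l^4 - 36*l^4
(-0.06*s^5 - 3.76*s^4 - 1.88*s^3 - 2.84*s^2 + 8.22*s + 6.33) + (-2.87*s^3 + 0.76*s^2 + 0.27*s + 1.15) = -0.06*s^5 - 3.76*s^4 - 4.75*s^3 - 2.08*s^2 + 8.49*s + 7.48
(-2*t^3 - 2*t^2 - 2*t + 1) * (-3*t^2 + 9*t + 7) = 6*t^5 - 12*t^4 - 26*t^3 - 35*t^2 - 5*t + 7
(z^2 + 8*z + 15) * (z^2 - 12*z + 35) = z^4 - 4*z^3 - 46*z^2 + 100*z + 525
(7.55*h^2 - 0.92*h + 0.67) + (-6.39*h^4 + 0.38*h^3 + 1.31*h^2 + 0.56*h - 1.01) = -6.39*h^4 + 0.38*h^3 + 8.86*h^2 - 0.36*h - 0.34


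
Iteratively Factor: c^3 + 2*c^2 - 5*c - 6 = (c + 3)*(c^2 - c - 2) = (c + 1)*(c + 3)*(c - 2)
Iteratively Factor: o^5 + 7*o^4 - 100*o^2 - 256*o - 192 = (o + 4)*(o^4 + 3*o^3 - 12*o^2 - 52*o - 48) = (o + 3)*(o + 4)*(o^3 - 12*o - 16) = (o - 4)*(o + 3)*(o + 4)*(o^2 + 4*o + 4) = (o - 4)*(o + 2)*(o + 3)*(o + 4)*(o + 2)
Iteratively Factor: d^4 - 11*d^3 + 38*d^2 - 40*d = (d)*(d^3 - 11*d^2 + 38*d - 40) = d*(d - 5)*(d^2 - 6*d + 8) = d*(d - 5)*(d - 4)*(d - 2)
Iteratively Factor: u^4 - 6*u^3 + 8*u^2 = (u)*(u^3 - 6*u^2 + 8*u) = u*(u - 4)*(u^2 - 2*u) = u^2*(u - 4)*(u - 2)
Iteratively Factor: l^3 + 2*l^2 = (l)*(l^2 + 2*l) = l^2*(l + 2)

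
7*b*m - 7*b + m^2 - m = (7*b + m)*(m - 1)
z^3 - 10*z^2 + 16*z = z*(z - 8)*(z - 2)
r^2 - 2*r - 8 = (r - 4)*(r + 2)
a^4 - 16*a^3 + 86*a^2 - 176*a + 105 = (a - 7)*(a - 5)*(a - 3)*(a - 1)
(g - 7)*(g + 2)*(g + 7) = g^3 + 2*g^2 - 49*g - 98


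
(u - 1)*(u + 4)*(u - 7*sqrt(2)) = u^3 - 7*sqrt(2)*u^2 + 3*u^2 - 21*sqrt(2)*u - 4*u + 28*sqrt(2)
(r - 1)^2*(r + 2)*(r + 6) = r^4 + 6*r^3 - 3*r^2 - 16*r + 12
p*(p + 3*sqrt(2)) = p^2 + 3*sqrt(2)*p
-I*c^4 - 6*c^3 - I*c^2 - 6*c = c*(c - 6*I)*(c - I)*(-I*c + 1)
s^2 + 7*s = s*(s + 7)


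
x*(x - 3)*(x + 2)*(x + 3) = x^4 + 2*x^3 - 9*x^2 - 18*x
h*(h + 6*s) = h^2 + 6*h*s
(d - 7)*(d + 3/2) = d^2 - 11*d/2 - 21/2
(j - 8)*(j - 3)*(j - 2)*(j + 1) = j^4 - 12*j^3 + 33*j^2 - 2*j - 48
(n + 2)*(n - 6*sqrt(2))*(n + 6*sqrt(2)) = n^3 + 2*n^2 - 72*n - 144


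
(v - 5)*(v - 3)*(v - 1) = v^3 - 9*v^2 + 23*v - 15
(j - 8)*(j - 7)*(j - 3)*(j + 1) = j^4 - 17*j^3 + 83*j^2 - 67*j - 168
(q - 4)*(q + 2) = q^2 - 2*q - 8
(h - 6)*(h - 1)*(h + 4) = h^3 - 3*h^2 - 22*h + 24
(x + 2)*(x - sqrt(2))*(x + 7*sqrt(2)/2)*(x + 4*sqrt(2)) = x^4 + 2*x^3 + 13*sqrt(2)*x^3/2 + 13*x^2 + 13*sqrt(2)*x^2 - 28*sqrt(2)*x + 26*x - 56*sqrt(2)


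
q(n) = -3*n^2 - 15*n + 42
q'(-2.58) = 0.48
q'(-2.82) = 1.92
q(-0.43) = 47.90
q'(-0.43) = -12.42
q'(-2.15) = -2.10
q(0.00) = 42.00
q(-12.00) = -210.00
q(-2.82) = 60.44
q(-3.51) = 57.69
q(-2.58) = 60.73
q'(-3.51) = 6.06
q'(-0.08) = -14.52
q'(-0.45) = -12.30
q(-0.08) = 43.18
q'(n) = -6*n - 15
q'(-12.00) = 57.00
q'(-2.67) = 1.02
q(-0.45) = 48.14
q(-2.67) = 60.66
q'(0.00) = -15.00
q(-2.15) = 60.38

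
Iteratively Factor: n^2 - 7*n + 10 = (n - 5)*(n - 2)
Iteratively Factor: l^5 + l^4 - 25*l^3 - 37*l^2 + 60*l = (l)*(l^4 + l^3 - 25*l^2 - 37*l + 60) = l*(l - 1)*(l^3 + 2*l^2 - 23*l - 60) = l*(l - 1)*(l + 4)*(l^2 - 2*l - 15) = l*(l - 5)*(l - 1)*(l + 4)*(l + 3)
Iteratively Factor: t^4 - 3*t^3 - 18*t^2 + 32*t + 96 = (t + 2)*(t^3 - 5*t^2 - 8*t + 48) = (t - 4)*(t + 2)*(t^2 - t - 12) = (t - 4)^2*(t + 2)*(t + 3)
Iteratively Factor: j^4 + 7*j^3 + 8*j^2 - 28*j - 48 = (j + 3)*(j^3 + 4*j^2 - 4*j - 16) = (j + 2)*(j + 3)*(j^2 + 2*j - 8) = (j + 2)*(j + 3)*(j + 4)*(j - 2)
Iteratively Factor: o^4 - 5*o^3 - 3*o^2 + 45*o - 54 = (o - 3)*(o^3 - 2*o^2 - 9*o + 18) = (o - 3)^2*(o^2 + o - 6) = (o - 3)^2*(o - 2)*(o + 3)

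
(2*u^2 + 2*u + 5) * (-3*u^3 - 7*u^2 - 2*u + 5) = -6*u^5 - 20*u^4 - 33*u^3 - 29*u^2 + 25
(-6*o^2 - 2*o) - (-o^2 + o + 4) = -5*o^2 - 3*o - 4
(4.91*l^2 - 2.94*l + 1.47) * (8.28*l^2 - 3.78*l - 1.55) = 40.6548*l^4 - 42.903*l^3 + 15.6743*l^2 - 0.999599999999999*l - 2.2785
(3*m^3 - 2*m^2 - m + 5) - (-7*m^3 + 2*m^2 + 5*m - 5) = 10*m^3 - 4*m^2 - 6*m + 10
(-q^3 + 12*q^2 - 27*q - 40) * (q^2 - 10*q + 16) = -q^5 + 22*q^4 - 163*q^3 + 422*q^2 - 32*q - 640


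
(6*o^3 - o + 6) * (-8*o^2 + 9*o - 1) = -48*o^5 + 54*o^4 + 2*o^3 - 57*o^2 + 55*o - 6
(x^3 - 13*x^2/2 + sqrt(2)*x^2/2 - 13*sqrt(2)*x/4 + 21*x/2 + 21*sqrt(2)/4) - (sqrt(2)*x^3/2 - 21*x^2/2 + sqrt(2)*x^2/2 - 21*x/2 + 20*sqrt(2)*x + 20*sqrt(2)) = -sqrt(2)*x^3/2 + x^3 + 4*x^2 - 93*sqrt(2)*x/4 + 21*x - 59*sqrt(2)/4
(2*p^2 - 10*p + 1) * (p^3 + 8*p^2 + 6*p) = 2*p^5 + 6*p^4 - 67*p^3 - 52*p^2 + 6*p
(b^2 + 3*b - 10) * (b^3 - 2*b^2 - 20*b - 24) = b^5 + b^4 - 36*b^3 - 64*b^2 + 128*b + 240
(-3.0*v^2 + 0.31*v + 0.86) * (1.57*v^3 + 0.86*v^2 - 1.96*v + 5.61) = -4.71*v^5 - 2.0933*v^4 + 7.4968*v^3 - 16.698*v^2 + 0.0535000000000001*v + 4.8246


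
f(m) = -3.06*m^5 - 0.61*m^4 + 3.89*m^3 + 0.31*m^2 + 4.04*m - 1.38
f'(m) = -15.3*m^4 - 2.44*m^3 + 11.67*m^2 + 0.62*m + 4.04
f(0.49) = 1.01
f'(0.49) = 5.98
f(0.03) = -1.26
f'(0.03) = 4.07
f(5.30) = -12670.23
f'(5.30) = -12100.56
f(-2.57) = 240.72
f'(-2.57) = -546.51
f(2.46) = -229.67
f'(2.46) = -520.45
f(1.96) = -60.50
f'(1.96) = -194.08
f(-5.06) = 9232.45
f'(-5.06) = -9414.02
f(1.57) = -12.11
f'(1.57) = -68.62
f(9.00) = -181796.25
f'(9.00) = -101207.17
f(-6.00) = 22149.30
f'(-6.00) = -18881.32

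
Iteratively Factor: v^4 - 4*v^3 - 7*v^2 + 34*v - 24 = (v - 4)*(v^3 - 7*v + 6) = (v - 4)*(v - 2)*(v^2 + 2*v - 3) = (v - 4)*(v - 2)*(v + 3)*(v - 1)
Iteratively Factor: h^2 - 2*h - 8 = (h - 4)*(h + 2)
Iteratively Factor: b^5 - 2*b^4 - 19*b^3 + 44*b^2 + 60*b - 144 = (b - 3)*(b^4 + b^3 - 16*b^2 - 4*b + 48) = (b - 3)*(b + 4)*(b^3 - 3*b^2 - 4*b + 12) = (b - 3)*(b + 2)*(b + 4)*(b^2 - 5*b + 6) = (b - 3)^2*(b + 2)*(b + 4)*(b - 2)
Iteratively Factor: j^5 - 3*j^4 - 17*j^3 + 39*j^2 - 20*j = (j)*(j^4 - 3*j^3 - 17*j^2 + 39*j - 20) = j*(j + 4)*(j^3 - 7*j^2 + 11*j - 5) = j*(j - 1)*(j + 4)*(j^2 - 6*j + 5) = j*(j - 1)^2*(j + 4)*(j - 5)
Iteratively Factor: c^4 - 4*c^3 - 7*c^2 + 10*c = (c - 5)*(c^3 + c^2 - 2*c) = (c - 5)*(c - 1)*(c^2 + 2*c) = c*(c - 5)*(c - 1)*(c + 2)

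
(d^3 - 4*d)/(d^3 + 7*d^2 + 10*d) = (d - 2)/(d + 5)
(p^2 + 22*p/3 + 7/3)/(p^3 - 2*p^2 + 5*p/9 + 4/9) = 3*(p + 7)/(3*p^2 - 7*p + 4)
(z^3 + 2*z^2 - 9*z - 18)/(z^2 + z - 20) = (z^3 + 2*z^2 - 9*z - 18)/(z^2 + z - 20)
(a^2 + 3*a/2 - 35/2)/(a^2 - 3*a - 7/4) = 2*(a + 5)/(2*a + 1)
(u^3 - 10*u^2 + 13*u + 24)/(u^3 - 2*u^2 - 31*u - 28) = (u^2 - 11*u + 24)/(u^2 - 3*u - 28)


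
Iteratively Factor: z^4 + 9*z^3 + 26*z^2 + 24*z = (z + 2)*(z^3 + 7*z^2 + 12*z) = (z + 2)*(z + 4)*(z^2 + 3*z) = z*(z + 2)*(z + 4)*(z + 3)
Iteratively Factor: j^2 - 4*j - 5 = (j - 5)*(j + 1)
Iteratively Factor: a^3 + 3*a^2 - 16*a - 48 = (a + 3)*(a^2 - 16) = (a + 3)*(a + 4)*(a - 4)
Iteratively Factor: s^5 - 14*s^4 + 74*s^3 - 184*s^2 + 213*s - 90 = (s - 3)*(s^4 - 11*s^3 + 41*s^2 - 61*s + 30) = (s - 3)*(s - 2)*(s^3 - 9*s^2 + 23*s - 15) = (s - 3)^2*(s - 2)*(s^2 - 6*s + 5) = (s - 5)*(s - 3)^2*(s - 2)*(s - 1)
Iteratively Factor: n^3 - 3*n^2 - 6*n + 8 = (n + 2)*(n^2 - 5*n + 4) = (n - 4)*(n + 2)*(n - 1)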